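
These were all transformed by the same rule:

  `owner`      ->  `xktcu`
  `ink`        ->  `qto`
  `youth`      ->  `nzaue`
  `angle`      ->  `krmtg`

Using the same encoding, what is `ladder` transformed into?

xkjjgr

The output letters match the input read backwards, each shifted +6: owner reversed is renwo. The word is reversed, then every letter is shifted forward by 6.
Applying it to ladder: reverse → reddal; then shift: r+6=x, e+6=k, d+6=j, d+6=j, a+6=g, l+6=r.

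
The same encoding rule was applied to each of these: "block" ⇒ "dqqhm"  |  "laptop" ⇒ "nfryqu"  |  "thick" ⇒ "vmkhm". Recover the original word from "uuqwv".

sport

Shifts by position in block: pos 0: b→d (+2), pos 1: l→q (+5), pos 2: o→q (+2), pos 3: c→h (+5) — repeating every 2. It's a Vigenère-style cipher with numeric key [2,5]: position i shifts by key[i mod 2].
Reversing it on uuqwv: u−2=s, u−5=p, q−2=o, w−5=r, v−2=t.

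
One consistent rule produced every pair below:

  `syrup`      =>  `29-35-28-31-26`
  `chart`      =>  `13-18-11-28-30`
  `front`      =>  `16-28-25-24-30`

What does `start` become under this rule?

s is letter #19 and maps to 29: an offset of 10. Letters become their 1-based position plus 10 (so a→11, b→12, …).
On start: s=19→29, t=20→30, a=1→11, r=18→28, t=20→30.

29-30-11-28-30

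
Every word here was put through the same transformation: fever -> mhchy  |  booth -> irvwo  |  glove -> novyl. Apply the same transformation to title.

alaol

Shifts by position in fever: pos 0: f→m (+7), pos 1: e→h (+3), pos 2: v→c (+7), pos 3: e→h (+3) — repeating every 2. It's a Vigenère-style cipher with numeric key [7,3]: position i shifts by key[i mod 2].
For title: t+7=a, i+3=l, t+7=a, l+3=o, e+7=l.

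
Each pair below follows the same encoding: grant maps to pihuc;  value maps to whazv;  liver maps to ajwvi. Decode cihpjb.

g(6)→p(15) and r(17)→i(8) fit y≡23x+7 (mod 26); the inverse of 23 mod 26 is 17. Treating letters as 0–25, the rule is x ↦ 23x + 7 (mod 26).
Reversing it on cihpjb: c(2)→17·(2−7)≡19=t; i(8)→17·(8−7)≡17=r; h(7)→17·(7−7)≡0=a; p(15)→17·(15−7)≡6=g; j(9)→17·(9−7)≡8=i; b(1)→17·(1−7)≡2=c (all mod 26).

tragic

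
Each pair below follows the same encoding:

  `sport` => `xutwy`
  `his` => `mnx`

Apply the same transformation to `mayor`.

Compare letters: s→x is +5, p→u is +5, o→t is +5 — a constant shift. Each letter is shifted forward by 5 in the alphabet (a Caesar shift of +5).
On mayor: m+5=r, a+5=f, y+5=d, o+5=t, r+5=w.

rfdtw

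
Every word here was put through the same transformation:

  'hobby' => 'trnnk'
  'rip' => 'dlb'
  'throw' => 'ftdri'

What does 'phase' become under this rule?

The shift depends on letter class: consonant h→t is +12, but vowel o→r is +3. The rule splits by letter class: vowels +3, consonants +12.
For phase: p(cons)+12=b, h(cons)+12=t, a(vowel)+3=d, s(cons)+12=e, e(vowel)+3=h.

btdeh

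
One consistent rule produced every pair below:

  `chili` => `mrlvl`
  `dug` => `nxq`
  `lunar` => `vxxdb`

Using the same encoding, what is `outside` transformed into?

rxdclnh

Two shifts are in play — +3 for a/e/i/o/u, +10 for every other letter.
Applying it to outside: o(vowel)+3=r, u(vowel)+3=x, t(cons)+10=d, s(cons)+10=c, i(vowel)+3=l, d(cons)+10=n, e(vowel)+3=h.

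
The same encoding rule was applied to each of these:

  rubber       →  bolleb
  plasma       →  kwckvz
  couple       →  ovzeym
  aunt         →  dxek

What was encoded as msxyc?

sonic

The output letters match the input read backwards, each shifted +10: rubber reversed is rebbur. Two steps: reverse the string, then apply a Caesar shift of +10.
Reversing it on msxyc: shift back: m−10=c, s−10=i, x−10=n, y−10=o, c−10=s → cinos; then reverse → sonic.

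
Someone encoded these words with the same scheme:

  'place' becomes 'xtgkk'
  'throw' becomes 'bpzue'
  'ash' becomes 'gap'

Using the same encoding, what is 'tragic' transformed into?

The shift depends on letter class: consonant p→x is +8, but vowel a→g is +6. The rule splits by letter class: vowels +6, consonants +8.
Applying it to tragic: t(cons)+8=b, r(cons)+8=z, a(vowel)+6=g, g(cons)+8=o, i(vowel)+6=o, c(cons)+8=k.

bzgook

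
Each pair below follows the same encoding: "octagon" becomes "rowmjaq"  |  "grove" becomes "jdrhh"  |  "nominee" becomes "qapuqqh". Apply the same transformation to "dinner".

Shifts by position in octagon: pos 0: o→r (+3), pos 1: c→o (+12), pos 2: t→w (+3), pos 3: a→m (+12) — repeating every 2. The shifts repeat in a cycle of length 2: positions 0,1,… shift by +3, +12, then the pattern repeats.
For dinner: d+3=g, i+12=u, n+3=q, n+12=z, e+3=h, r+12=d.

guqzhd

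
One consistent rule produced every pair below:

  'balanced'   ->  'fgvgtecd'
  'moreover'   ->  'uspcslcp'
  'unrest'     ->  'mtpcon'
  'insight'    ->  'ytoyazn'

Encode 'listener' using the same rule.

Each letter's alphabet position (a=0..z=25) is mapped through 25·x+6 mod 26 — an affine cipher.
On listener: l(11)→25·11+6≡21=v; i(8)→25·8+6≡24=y; s(18)→25·18+6≡14=o; t(19)→25·19+6≡13=n; e(4)→25·4+6≡2=c; n(13)→25·13+6≡19=t; e(4)→25·4+6≡2=c; r(17)→25·17+6≡15=p (all mod 26).

vyonctcp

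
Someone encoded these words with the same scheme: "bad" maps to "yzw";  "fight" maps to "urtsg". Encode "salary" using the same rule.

hzozib

Each pair mirrors across the alphabet (b↔y, a↔z, d↔w): positions sum to 25. Each letter is replaced by its mirror in the alphabet: a↔z, b↔y, c↔x, and so on (the Atbash cipher).
Applying it to salary: s↔h, a↔z, l↔o, a↔z, r↔i, y↔b.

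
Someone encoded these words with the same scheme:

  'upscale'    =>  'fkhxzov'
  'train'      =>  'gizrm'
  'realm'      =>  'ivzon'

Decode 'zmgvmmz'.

antenna

Each pair mirrors across the alphabet (u↔f, p↔k, s↔h): positions sum to 25. This is the alphabet-reversal cipher (Atbash): a becomes z, b becomes y, etc.
Reversing it on zmgvmmz: z↔a, m↔n, g↔t, v↔e, m↔n, m↔n, z↔a.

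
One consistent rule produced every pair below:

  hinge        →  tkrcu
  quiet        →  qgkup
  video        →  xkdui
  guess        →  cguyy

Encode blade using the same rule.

h(7)→t(19) and i(8)→k(10) fit y≡17x+4 (mod 26); the inverse of 17 mod 26 is 23. Each letter's alphabet position (a=0..z=25) is mapped through 17·x+4 mod 26 — an affine cipher.
For blade: b(1)→17·1+4≡21=v; l(11)→17·11+4≡9=j; a(0)→17·0+4≡4=e; d(3)→17·3+4≡3=d; e(4)→17·4+4≡20=u (all mod 26).

vjedu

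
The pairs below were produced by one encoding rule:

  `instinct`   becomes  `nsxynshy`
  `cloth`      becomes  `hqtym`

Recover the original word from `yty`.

tot

Each letter is shifted forward by 5 in the alphabet (a Caesar shift of +5).
Decoding yty: y−5=t, t−5=o, y−5=t.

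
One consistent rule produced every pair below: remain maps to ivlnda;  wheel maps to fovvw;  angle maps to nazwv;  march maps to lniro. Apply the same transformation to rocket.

iprhvm

r(17)→i(8) and e(4)→v(21) fit y≡15x+13 (mod 26); the inverse of 15 mod 26 is 7. Treating letters as 0–25, the rule is x ↦ 15x + 13 (mod 26).
For rocket: r(17)→15·17+13≡8=i; o(14)→15·14+13≡15=p; c(2)→15·2+13≡17=r; k(10)→15·10+13≡7=h; e(4)→15·4+13≡21=v; t(19)→15·19+13≡12=m (all mod 26).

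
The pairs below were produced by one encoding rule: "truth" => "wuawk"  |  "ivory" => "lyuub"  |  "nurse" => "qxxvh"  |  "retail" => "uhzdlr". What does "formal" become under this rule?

Shifts by position in truth: pos 0: t→w (+3), pos 1: r→u (+3), pos 2: u→a (+6), pos 3: t→w (+3), pos 4: h→k (+3) — repeating every 3. The shifts repeat in a cycle of length 3: positions 0,1,… shift by +3, +3, +6, then the pattern repeats.
On formal: f+3=i, o+3=r, r+6=x, m+3=p, a+3=d, l+6=r.

irxpdr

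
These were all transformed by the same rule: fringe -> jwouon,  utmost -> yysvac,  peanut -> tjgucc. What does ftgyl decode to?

In fringe: f→j is +4, r→w is +5, i→o is +6, n→u is +7 — the shift increases by 1 each position. Each letter shifts forward by (position + 4), i.e. 4, 5, 6, … — the shift grows by one for each successive letter.
Decoding ftgyl: f−4=b, t−5=o, g−6=a, y−7=r, l−8=d.

board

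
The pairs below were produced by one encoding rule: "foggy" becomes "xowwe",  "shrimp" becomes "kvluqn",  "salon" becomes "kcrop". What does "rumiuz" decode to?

f(5)→x(23) and o(14)→o(14) fit y≡25x+2 (mod 26); the inverse of 25 mod 26 is 25. Each letter's alphabet position (a=0..z=25) is mapped through 25·x+2 mod 26 — an affine cipher.
Reversing it on rumiuz: r(17)→25·(17−2)≡11=l; u(20)→25·(20−2)≡8=i; m(12)→25·(12−2)≡16=q; i(8)→25·(8−2)≡20=u; u(20)→25·(20−2)≡8=i; z(25)→25·(25−2)≡3=d (all mod 26).

liquid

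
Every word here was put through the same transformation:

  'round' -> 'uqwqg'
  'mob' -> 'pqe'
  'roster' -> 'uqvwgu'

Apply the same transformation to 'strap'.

Two shifts are in play — +2 for a/e/i/o/u, +3 for every other letter.
For strap: s(cons)+3=v, t(cons)+3=w, r(cons)+3=u, a(vowel)+2=c, p(cons)+3=s.

vwucs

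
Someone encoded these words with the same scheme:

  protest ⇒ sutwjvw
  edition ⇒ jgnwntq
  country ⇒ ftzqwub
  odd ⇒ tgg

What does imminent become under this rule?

The shift depends on letter class: consonant p→s is +3, but vowel o→t is +5. The rule splits by letter class: vowels +5, consonants +3.
On imminent: i(vowel)+5=n, m(cons)+3=p, m(cons)+3=p, i(vowel)+5=n, n(cons)+3=q, e(vowel)+5=j, n(cons)+3=q, t(cons)+3=w.

nppnqjqw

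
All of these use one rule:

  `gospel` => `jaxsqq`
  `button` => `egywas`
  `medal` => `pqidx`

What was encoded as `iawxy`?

forum

Shifts by position in gospel: pos 0: g→j (+3), pos 1: o→a (+12), pos 2: s→x (+5), pos 3: p→s (+3), pos 4: e→q (+12), pos 5: l→q (+5) — repeating every 3. A repeating key of period 3 is used — shifts +3, +12, +5 over and over.
Reversing it on iawxy: i−3=f, a−12=o, w−5=r, x−3=u, y−12=m.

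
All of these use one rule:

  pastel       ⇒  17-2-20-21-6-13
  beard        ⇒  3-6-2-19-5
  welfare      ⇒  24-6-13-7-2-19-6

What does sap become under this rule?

Each letter is replaced by its alphabet position (a=1..z=26) + 1.
Applying it to sap: s=19→20, a=1→2, p=16→17.

20-2-17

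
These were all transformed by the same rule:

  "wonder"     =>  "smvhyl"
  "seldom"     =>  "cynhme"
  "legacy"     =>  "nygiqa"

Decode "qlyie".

This is an affine cipher: with a=0,…,z=25, each position x becomes (17x+8) mod 26.
Decoding qlyie: q(16)→23·(16−8)≡2=c; l(11)→23·(11−8)≡17=r; y(24)→23·(24−8)≡4=e; i(8)→23·(8−8)≡0=a; e(4)→23·(4−8)≡12=m (all mod 26).

cream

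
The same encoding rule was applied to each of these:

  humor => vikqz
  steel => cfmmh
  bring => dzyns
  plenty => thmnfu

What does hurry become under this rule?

vizzu

h(7)→v(21) and u(20)→i(8) fit y≡3x+0 (mod 26); the inverse of 3 mod 26 is 9. This is an affine cipher: with a=0,…,z=25, each position x becomes (3x+0) mod 26.
For hurry: h(7)→3·7+0≡21=v; u(20)→3·20+0≡8=i; r(17)→3·17+0≡25=z; r(17)→3·17+0≡25=z; y(24)→3·24+0≡20=u (all mod 26).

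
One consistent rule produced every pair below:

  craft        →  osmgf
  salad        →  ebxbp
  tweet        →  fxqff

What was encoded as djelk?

Shifts by position in craft: pos 0: c→o (+12), pos 1: r→s (+1), pos 2: a→m (+12), pos 3: f→g (+1) — repeating every 2. A repeating key of period 2 is used — shifts +12, +1 over and over.
Undoing it on djelk: d−12=r, j−1=i, e−12=s, l−1=k, k−12=y.

risky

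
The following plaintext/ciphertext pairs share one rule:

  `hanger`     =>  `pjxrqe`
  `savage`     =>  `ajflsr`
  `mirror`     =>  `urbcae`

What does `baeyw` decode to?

trunk

Letter i (0-indexed) is shifted by i+8, so successive shifts are 8, 9, 10, ….
Undoing it on baeyw: b−8=t, a−9=r, e−10=u, y−11=n, w−12=k.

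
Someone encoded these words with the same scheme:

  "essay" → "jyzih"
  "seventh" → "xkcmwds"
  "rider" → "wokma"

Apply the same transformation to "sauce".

Each letter shifts forward by (position + 5), i.e. 5, 6, 7, … — the shift grows by one for each successive letter.
For sauce: s+5=x, a+6=g, u+7=b, c+8=k, e+9=n.

xgbkn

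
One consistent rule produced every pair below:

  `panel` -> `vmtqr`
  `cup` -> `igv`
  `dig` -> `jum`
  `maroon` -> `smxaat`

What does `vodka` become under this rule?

The shift depends on letter class: consonant p→v is +6, but vowel a→m is +12. The rule splits by letter class: vowels +12, consonants +6.
On vodka: v(cons)+6=b, o(vowel)+12=a, d(cons)+6=j, k(cons)+6=q, a(vowel)+12=m.

bajqm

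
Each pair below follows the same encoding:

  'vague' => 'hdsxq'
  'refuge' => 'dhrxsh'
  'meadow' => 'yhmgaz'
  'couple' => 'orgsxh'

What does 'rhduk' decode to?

The shifts repeat in a cycle of length 2: positions 0,1,… shift by +12, +3, then the pattern repeats.
Reversing it on rhduk: r−12=f, h−3=e, d−12=r, u−3=r, k−12=y.

ferry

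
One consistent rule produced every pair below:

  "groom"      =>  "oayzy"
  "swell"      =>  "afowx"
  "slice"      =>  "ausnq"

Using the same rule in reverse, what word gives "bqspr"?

thief

The shift increases by 1 at each position, starting from +8: 8, 9, 10, ….
Decoding bqspr: b−8=t, q−9=h, s−10=i, p−11=e, r−12=f.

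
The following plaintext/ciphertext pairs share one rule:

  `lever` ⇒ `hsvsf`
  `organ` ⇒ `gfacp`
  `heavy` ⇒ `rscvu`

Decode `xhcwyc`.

l(11)→h(7) and e(4)→s(18) fit y≡17x+2 (mod 26); the inverse of 17 mod 26 is 23. Each letter's alphabet position (a=0..z=25) is mapped through 17·x+2 mod 26 — an affine cipher.
Reversing it on xhcwyc: x(23)→23·(23−2)≡15=p; h(7)→23·(7−2)≡11=l; c(2)→23·(2−2)≡0=a; w(22)→23·(22−2)≡18=s; y(24)→23·(24−2)≡12=m; c(2)→23·(2−2)≡0=a (all mod 26).

plasma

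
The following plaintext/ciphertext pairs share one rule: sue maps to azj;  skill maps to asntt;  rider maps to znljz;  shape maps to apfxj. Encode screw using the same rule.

The shift depends on letter class: consonant s→a is +8, but vowel u→z is +5. Vowels shift forward by 5 and consonants shift forward by 8.
Applying it to screw: s(cons)+8=a, c(cons)+8=k, r(cons)+8=z, e(vowel)+5=j, w(cons)+8=e.

akzje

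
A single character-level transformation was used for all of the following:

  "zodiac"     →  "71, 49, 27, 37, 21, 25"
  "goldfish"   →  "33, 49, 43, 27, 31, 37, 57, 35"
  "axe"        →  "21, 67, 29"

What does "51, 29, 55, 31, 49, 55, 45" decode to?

z(#26)→71 and o(#15)→49: differences scale by 2, so n = 2·pos + 19. With a=1..z=26, the number is 2·pos + 19.
Reversing it on 51, 29, 55, 31, 49, 55, 45: 51→(51−19)÷2=16=p, 29→(29−19)÷2=5=e, 55→(55−19)÷2=18=r, 31→(31−19)÷2=6=f, 49→(49−19)÷2=15=o, 55→(55−19)÷2=18=r, 45→(45−19)÷2=13=m.

perform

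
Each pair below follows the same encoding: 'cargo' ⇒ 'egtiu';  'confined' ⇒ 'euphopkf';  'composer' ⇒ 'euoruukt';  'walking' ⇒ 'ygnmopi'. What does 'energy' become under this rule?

The shift depends on letter class: consonant c→e is +2, but vowel a→g is +6. Two shifts are in play — +6 for a/e/i/o/u, +2 for every other letter.
Applying it to energy: e(vowel)+6=k, n(cons)+2=p, e(vowel)+6=k, r(cons)+2=t, g(cons)+2=i, y(cons)+2=a.

kpktia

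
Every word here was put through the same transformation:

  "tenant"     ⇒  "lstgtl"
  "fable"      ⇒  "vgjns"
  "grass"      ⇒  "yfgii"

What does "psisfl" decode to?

desert

Each letter's alphabet position (a=0..z=25) is mapped through 3·x+6 mod 26 — an affine cipher.
Decoding psisfl: p(15)→9·(15−6)≡3=d; s(18)→9·(18−6)≡4=e; i(8)→9·(8−6)≡18=s; s(18)→9·(18−6)≡4=e; f(5)→9·(5−6)≡17=r; l(11)→9·(11−6)≡19=t (all mod 26).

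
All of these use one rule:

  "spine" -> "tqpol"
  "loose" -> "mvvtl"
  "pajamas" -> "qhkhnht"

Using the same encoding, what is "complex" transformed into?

dvnqmly

Vowels shift forward by 7 and consonants shift forward by 1.
On complex: c(cons)+1=d, o(vowel)+7=v, m(cons)+1=n, p(cons)+1=q, l(cons)+1=m, e(vowel)+7=l, x(cons)+1=y.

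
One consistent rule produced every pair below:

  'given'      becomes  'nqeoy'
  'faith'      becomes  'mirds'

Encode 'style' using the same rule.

zbhvp

Each letter shifts forward by (position + 7), i.e. 7, 8, 9, … — the shift grows by one for each successive letter.
For style: s+7=z, t+8=b, y+9=h, l+10=v, e+11=p.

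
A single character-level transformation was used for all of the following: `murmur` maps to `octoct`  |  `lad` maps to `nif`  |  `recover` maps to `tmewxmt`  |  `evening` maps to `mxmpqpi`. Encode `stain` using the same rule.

The shift depends on letter class: consonant m→o is +2, but vowel u→c is +8. Vowels shift forward by 8 and consonants shift forward by 2.
For stain: s(cons)+2=u, t(cons)+2=v, a(vowel)+8=i, i(vowel)+8=q, n(cons)+2=p.

uviqp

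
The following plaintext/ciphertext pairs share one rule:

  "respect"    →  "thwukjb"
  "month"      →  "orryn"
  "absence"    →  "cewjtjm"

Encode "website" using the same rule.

In respect: r→t is +2, e→h is +3, s→w is +4, p→u is +5 — the shift increases by 1 each position. Letter i (0-indexed) is shifted by i+2, so successive shifts are 2, 3, 4, ….
For website: w+2=y, e+3=h, b+4=f, s+5=x, i+6=o, t+7=a, e+8=m.

yhfxoam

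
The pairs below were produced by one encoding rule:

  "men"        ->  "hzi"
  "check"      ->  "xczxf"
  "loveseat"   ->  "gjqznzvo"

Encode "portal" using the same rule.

Compare letters: m→h is +21, e→z is +21, n→i is +21 — a constant shift. Every letter moves 21 places later in the alphabet, wrapping around z→a.
For portal: p+21=k, o+21=j, r+21=m, t+21=o, a+21=v, l+21=g.

kjmovg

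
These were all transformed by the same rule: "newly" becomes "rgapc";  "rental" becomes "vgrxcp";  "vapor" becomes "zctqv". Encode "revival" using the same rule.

vgzkzcp

The shift depends on letter class: consonant n→r is +4, but vowel e→g is +2. The rule splits by letter class: vowels +2, consonants +4.
For revival: r(cons)+4=v, e(vowel)+2=g, v(cons)+4=z, i(vowel)+2=k, v(cons)+4=z, a(vowel)+2=c, l(cons)+4=p.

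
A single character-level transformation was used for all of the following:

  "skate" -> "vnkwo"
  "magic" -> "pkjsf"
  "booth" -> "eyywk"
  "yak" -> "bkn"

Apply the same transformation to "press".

The shift depends on letter class: consonant s→v is +3, but vowel a→k is +10. Two shifts are in play — +10 for a/e/i/o/u, +3 for every other letter.
On press: p(cons)+3=s, r(cons)+3=u, e(vowel)+10=o, s(cons)+3=v, s(cons)+3=v.

suovv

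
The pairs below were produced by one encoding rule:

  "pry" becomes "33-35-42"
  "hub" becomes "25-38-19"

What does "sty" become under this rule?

36-37-42

p is letter #16 and maps to 33: an offset of 17. Letters become their 1-based position plus 17 (so a→18, b→19, …).
Applying it to sty: s=19→36, t=20→37, y=25→42.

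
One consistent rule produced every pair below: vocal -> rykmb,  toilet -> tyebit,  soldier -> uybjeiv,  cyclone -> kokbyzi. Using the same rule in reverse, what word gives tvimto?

treaty

v(21)→r(17) and o(14)→y(24) fit y≡25x+12 (mod 26); the inverse of 25 mod 26 is 25. Treating letters as 0–25, the rule is x ↦ 25x + 12 (mod 26).
Decoding tvimto: t(19)→25·(19−12)≡19=t; v(21)→25·(21−12)≡17=r; i(8)→25·(8−12)≡4=e; m(12)→25·(12−12)≡0=a; t(19)→25·(19−12)≡19=t; o(14)→25·(14−12)≡24=y (all mod 26).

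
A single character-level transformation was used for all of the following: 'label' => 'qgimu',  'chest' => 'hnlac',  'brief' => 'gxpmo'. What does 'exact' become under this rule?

In label: l→q is +5, a→g is +6, b→i is +7, e→m is +8 — the shift increases by 1 each position. Letter i (0-indexed) is shifted by i+5, so successive shifts are 5, 6, 7, ….
On exact: e+5=j, x+6=d, a+7=h, c+8=k, t+9=c.

jdhkc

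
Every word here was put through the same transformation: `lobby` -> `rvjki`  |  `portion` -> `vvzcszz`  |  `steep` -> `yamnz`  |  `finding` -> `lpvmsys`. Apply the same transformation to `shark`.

yoiau

In lobby: l→r is +6, o→v is +7, b→j is +8, b→k is +9 — the shift increases by 1 each position. Each letter shifts forward by (position + 6), i.e. 6, 7, 8, … — the shift grows by one for each successive letter.
On shark: s+6=y, h+7=o, a+8=i, r+9=a, k+10=u.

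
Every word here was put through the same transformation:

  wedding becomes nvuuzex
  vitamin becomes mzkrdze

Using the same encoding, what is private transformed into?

gizmrkv

Each letter is shifted forward by 17 in the alphabet (a Caesar shift of +17).
For private: p+17=g, r+17=i, i+17=z, v+17=m, a+17=r, t+17=k, e+17=v.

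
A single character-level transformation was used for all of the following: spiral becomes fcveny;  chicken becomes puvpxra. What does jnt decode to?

It's a constant shift of +13 (ROT13).
Undoing it on jnt: j−13=w, n−13=a, t−13=g.

wag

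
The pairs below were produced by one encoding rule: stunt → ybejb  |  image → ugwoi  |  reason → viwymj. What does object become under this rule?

mzxicb

Each letter's alphabet position (a=0..z=25) is mapped through 3·x+22 mod 26 — an affine cipher.
For object: o(14)→3·14+22≡12=m; b(1)→3·1+22≡25=z; j(9)→3·9+22≡23=x; e(4)→3·4+22≡8=i; c(2)→3·2+22≡2=c; t(19)→3·19+22≡1=b (all mod 26).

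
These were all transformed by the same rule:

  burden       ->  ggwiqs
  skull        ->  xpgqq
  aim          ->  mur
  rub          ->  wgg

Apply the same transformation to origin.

The rule splits by letter class: vowels +12, consonants +5.
For origin: o(vowel)+12=a, r(cons)+5=w, i(vowel)+12=u, g(cons)+5=l, i(vowel)+12=u, n(cons)+5=s.

awulus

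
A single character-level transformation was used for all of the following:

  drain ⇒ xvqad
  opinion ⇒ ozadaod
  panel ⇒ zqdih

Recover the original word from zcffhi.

puzzle

d(3)→x(23) and r(17)→v(21) fit y≡11x+16 (mod 26); the inverse of 11 mod 26 is 19. Treating letters as 0–25, the rule is x ↦ 11x + 16 (mod 26).
Undoing it on zcffhi: z(25)→19·(25−16)≡15=p; c(2)→19·(2−16)≡20=u; f(5)→19·(5−16)≡25=z; f(5)→19·(5−16)≡25=z; h(7)→19·(7−16)≡11=l; i(8)→19·(8−16)≡4=e (all mod 26).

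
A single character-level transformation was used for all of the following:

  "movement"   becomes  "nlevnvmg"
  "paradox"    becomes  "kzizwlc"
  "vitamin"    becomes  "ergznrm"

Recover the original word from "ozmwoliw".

This is the alphabet-reversal cipher (Atbash): a becomes z, b becomes y, etc.
Reversing it on ozmwoliw: o↔l, z↔a, m↔n, w↔d, o↔l, l↔o, i↔r, w↔d.

landlord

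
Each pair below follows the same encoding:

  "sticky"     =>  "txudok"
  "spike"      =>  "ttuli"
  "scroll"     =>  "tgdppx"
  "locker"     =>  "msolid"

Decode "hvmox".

grant

Shifts by position in sticky: pos 0: s→t (+1), pos 1: t→x (+4), pos 2: i→u (+12), pos 3: c→d (+1), pos 4: k→o (+4), pos 5: y→k (+12) — repeating every 3. The shifts repeat in a cycle of length 3: positions 0,1,… shift by +1, +4, +12, then the pattern repeats.
Undoing it on hvmox: h−1=g, v−4=r, m−12=a, o−1=n, x−4=t.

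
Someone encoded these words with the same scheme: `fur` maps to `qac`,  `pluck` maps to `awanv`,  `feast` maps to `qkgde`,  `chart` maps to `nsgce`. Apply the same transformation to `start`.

degce

The shift depends on letter class: consonant f→q is +11, but vowel u→a is +6. Vowels shift forward by 6 and consonants shift forward by 11.
Applying it to start: s(cons)+11=d, t(cons)+11=e, a(vowel)+6=g, r(cons)+11=c, t(cons)+11=e.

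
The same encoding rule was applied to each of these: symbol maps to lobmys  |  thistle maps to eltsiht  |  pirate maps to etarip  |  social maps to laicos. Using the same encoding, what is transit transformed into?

The word is simply reversed.
For transit: reverse → tisnart.

tisnart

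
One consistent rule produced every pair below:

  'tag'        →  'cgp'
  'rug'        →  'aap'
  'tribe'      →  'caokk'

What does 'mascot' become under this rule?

The shift depends on letter class: consonant t→c is +9, but vowel a→g is +6. Two shifts are in play — +6 for a/e/i/o/u, +9 for every other letter.
On mascot: m(cons)+9=v, a(vowel)+6=g, s(cons)+9=b, c(cons)+9=l, o(vowel)+6=u, t(cons)+9=c.

vgbluc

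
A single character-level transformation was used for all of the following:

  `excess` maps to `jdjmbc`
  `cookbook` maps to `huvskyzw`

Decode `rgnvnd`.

In excess: e→j is +5, x→d is +6, c→j is +7, e→m is +8 — the shift increases by 1 each position. Each letter shifts forward by (position + 5), i.e. 5, 6, 7, … — the shift grows by one for each successive letter.
Decoding rgnvnd: r−5=m, g−6=a, n−7=g, v−8=n, n−9=e, d−10=t.

magnet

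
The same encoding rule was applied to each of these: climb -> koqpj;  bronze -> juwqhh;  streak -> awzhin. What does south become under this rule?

arcwp

Shifts by position in climb: pos 0: c→k (+8), pos 1: l→o (+3), pos 2: i→q (+8), pos 3: m→p (+3) — repeating every 2. It's a Vigenère-style cipher with numeric key [8,3]: position i shifts by key[i mod 2].
Applying it to south: s+8=a, o+3=r, u+8=c, t+3=w, h+8=p.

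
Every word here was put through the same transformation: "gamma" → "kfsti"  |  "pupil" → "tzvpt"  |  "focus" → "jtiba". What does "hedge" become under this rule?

ljjnm

In gamma: g→k is +4, a→f is +5, m→s is +6, m→t is +7 — the shift increases by 1 each position. Letter i (0-indexed) is shifted by i+4, so successive shifts are 4, 5, 6, ….
On hedge: h+4=l, e+5=j, d+6=j, g+7=n, e+8=m.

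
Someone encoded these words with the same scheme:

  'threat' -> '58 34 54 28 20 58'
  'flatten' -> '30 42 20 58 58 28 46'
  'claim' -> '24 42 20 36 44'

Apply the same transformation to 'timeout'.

58 36 44 28 48 60 58

t(#20)→58 and h(#8)→34: differences scale by 2, so n = 2·pos + 18. Each letter becomes 2×(its alphabet position, a=1..z=26) + 18.
For timeout: t=20→58, i=9→36, m=13→44, e=5→28, o=15→48, u=21→60, t=20→58.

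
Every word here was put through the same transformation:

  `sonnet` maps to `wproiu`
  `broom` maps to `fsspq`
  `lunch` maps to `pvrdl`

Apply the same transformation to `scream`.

Shifts by position in sonnet: pos 0: s→w (+4), pos 1: o→p (+1), pos 2: n→r (+4), pos 3: n→o (+1) — repeating every 2. The shifts repeat in a cycle of length 2: positions 0,1,… shift by +4, +1, then the pattern repeats.
Applying it to scream: s+4=w, c+1=d, r+4=v, e+1=f, a+4=e, m+1=n.

wdvfen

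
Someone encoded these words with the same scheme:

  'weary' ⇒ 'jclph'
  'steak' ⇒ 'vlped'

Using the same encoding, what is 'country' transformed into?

The output letters match the input read backwards, each shifted +11: weary reversed is yraew. Read the word backwards and shift each letter +11.
For country: reverse → yrtnuoc; then shift: y+11=j, r+11=c, t+11=e, n+11=y, u+11=f, o+11=z, c+11=n.

jceyfzn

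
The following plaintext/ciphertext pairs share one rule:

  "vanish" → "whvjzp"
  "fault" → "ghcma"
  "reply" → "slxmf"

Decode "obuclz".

number

Shifts by position in vanish: pos 0: v→w (+1), pos 1: a→h (+7), pos 2: n→v (+8), pos 3: i→j (+1), pos 4: s→z (+7), pos 5: h→p (+8) — repeating every 3. The shifts repeat in a cycle of length 3: positions 0,1,… shift by +1, +7, +8, then the pattern repeats.
Decoding obuclz: o−1=n, b−7=u, u−8=m, c−1=b, l−7=e, z−8=r.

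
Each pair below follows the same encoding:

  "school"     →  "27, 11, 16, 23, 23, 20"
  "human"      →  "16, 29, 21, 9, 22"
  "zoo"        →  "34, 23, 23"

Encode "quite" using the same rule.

25, 29, 17, 28, 13

s is letter #19 and maps to 27: an offset of 8. Each letter is replaced by its alphabet position (a=1..z=26) + 8.
For quite: q=17→25, u=21→29, i=9→17, t=20→28, e=5→13.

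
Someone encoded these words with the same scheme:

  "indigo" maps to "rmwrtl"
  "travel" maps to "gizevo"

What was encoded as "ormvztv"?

lineage

Each pair mirrors across the alphabet (i↔r, n↔m, d↔w): positions sum to 25. This is the alphabet-reversal cipher (Atbash): a becomes z, b becomes y, etc.
Decoding ormvztv: o↔l, r↔i, m↔n, v↔e, z↔a, t↔g, v↔e.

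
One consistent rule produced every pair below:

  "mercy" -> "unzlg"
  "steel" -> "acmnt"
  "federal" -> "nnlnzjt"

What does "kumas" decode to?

clerk

Shifts by position in mercy: pos 0: m→u (+8), pos 1: e→n (+9), pos 2: r→z (+8), pos 3: c→l (+9) — repeating every 2. The shifts repeat in a cycle of length 2: positions 0,1,… shift by +8, +9, then the pattern repeats.
Reversing it on kumas: k−8=c, u−9=l, m−8=e, a−9=r, s−8=k.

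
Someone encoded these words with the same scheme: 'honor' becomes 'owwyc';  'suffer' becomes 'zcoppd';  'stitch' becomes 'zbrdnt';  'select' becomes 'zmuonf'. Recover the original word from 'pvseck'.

In honor: h→o is +7, o→w is +8, n→w is +9, o→y is +10 — the shift increases by 1 each position. Each letter shifts forward by (position + 7), i.e. 7, 8, 9, … — the shift grows by one for each successive letter.
Decoding pvseck: p−7=i, v−8=n, s−9=j, e−10=u, c−11=r, k−12=y.

injury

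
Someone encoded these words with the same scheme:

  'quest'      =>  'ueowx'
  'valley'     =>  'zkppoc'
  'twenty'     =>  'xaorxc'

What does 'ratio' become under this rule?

vkxsy

The shift depends on letter class: consonant q→u is +4, but vowel u→e is +10. Vowels shift forward by 10 and consonants shift forward by 4.
Applying it to ratio: r(cons)+4=v, a(vowel)+10=k, t(cons)+4=x, i(vowel)+10=s, o(vowel)+10=y.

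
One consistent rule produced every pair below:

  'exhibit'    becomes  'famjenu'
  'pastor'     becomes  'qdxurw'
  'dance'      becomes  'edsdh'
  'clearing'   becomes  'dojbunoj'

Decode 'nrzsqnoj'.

mourning

Shifts by position in exhibit: pos 0: e→f (+1), pos 1: x→a (+3), pos 2: h→m (+5), pos 3: i→j (+1), pos 4: b→e (+3), pos 5: i→n (+5) — repeating every 3. A repeating key of period 3 is used — shifts +1, +3, +5 over and over.
Decoding nrzsqnoj: n−1=m, r−3=o, z−5=u, s−1=r, q−3=n, n−5=i, o−1=n, j−3=g.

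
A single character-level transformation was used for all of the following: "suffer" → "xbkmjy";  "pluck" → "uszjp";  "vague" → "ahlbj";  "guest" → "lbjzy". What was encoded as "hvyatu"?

Shifts by position in suffer: pos 0: s→x (+5), pos 1: u→b (+7), pos 2: f→k (+5), pos 3: f→m (+7) — repeating every 2. It's a Vigenère-style cipher with numeric key [5,7]: position i shifts by key[i mod 2].
Undoing it on hvyatu: h−5=c, v−7=o, y−5=t, a−7=t, t−5=o, u−7=n.

cotton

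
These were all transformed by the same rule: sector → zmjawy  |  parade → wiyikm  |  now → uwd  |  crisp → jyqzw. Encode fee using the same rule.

The shift depends on letter class: consonant s→z is +7, but vowel e→m is +8. The rule splits by letter class: vowels +8, consonants +7.
On fee: f(cons)+7=m, e(vowel)+8=m, e(vowel)+8=m.

mmm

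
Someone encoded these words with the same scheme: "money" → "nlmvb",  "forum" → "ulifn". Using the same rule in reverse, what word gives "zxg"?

act

Each pair mirrors across the alphabet (m↔n, o↔l, n↔m): positions sum to 25. Letters are reflected about the middle of the alphabet (position → 25−position): Atbash.
Decoding zxg: z↔a, x↔c, g↔t.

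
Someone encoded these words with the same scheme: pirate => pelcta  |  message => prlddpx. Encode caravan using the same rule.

The output letters match the input read backwards, each shifted +11: pirate reversed is etarip. Two steps: reverse the string, then apply a Caesar shift of +11.
Applying it to caravan: reverse → navarac; then shift: n+11=y, a+11=l, v+11=g, a+11=l, r+11=c, a+11=l, c+11=n.

ylglcln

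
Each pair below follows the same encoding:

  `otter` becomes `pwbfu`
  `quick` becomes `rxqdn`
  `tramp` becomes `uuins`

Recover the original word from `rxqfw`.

quiet

Shifts by position in otter: pos 0: o→p (+1), pos 1: t→w (+3), pos 2: t→b (+8), pos 3: e→f (+1), pos 4: r→u (+3) — repeating every 3. The shifts repeat in a cycle of length 3: positions 0,1,… shift by +1, +3, +8, then the pattern repeats.
Decoding rxqfw: r−1=q, x−3=u, q−8=i, f−1=e, w−3=t.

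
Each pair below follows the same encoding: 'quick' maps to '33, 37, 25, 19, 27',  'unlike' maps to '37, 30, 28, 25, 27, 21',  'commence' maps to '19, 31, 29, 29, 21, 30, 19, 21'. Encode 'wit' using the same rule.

39, 25, 36

q is letter #17 and maps to 33: an offset of 16. The number is (letter's place in the alphabet, a=1) + 16.
On wit: w=23→39, i=9→25, t=20→36.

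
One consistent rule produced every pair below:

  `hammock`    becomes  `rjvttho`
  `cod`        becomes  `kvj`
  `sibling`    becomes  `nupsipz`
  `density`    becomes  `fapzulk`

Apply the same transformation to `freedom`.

tvkllym

The output letters match the input read backwards, each shifted +7: hammock reversed is kcommah. The word is reversed, then every letter is shifted forward by 7.
For freedom: reverse → modeerf; then shift: m+7=t, o+7=v, d+7=k, e+7=l, e+7=l, r+7=y, f+7=m.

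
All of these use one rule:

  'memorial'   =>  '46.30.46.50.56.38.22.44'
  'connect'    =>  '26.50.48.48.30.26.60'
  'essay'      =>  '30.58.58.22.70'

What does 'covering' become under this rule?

m(#13)→46 and e(#5)→30: differences scale by 2, so n = 2·pos + 20. With a=1..z=26, the number is 2·pos + 20.
On covering: c=3→26, o=15→50, v=22→64, e=5→30, r=18→56, i=9→38, n=14→48, g=7→34.

26.50.64.30.56.38.48.34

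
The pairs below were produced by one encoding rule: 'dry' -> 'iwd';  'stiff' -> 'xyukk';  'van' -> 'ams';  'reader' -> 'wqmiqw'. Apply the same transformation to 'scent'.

xhqsy

The shift depends on letter class: consonant d→i is +5, but vowel i→u is +12. Vowels shift forward by 12 and consonants shift forward by 5.
On scent: s(cons)+5=x, c(cons)+5=h, e(vowel)+12=q, n(cons)+5=s, t(cons)+5=y.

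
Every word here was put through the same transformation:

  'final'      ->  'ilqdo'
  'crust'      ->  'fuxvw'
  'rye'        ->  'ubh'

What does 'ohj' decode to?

It's a constant shift of +3 (ROT3).
Decoding ohj: o−3=l, h−3=e, j−3=g.

leg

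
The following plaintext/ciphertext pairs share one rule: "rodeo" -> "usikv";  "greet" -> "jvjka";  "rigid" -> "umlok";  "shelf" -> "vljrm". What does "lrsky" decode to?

inner

In rodeo: r→u is +3, o→s is +4, d→i is +5, e→k is +6 — the shift increases by 1 each position. Letter i (0-indexed) is shifted by i+3, so successive shifts are 3, 4, 5, ….
Undoing it on lrsky: l−3=i, r−4=n, s−5=n, k−6=e, y−7=r.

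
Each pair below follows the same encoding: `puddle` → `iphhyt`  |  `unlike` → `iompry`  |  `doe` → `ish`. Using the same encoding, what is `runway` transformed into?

cearyv

The output letters match the input read backwards, each shifted +4: puddle reversed is elddup. Read the word backwards and shift each letter +4.
Applying it to runway: reverse → yawnur; then shift: y+4=c, a+4=e, w+4=a, n+4=r, u+4=y, r+4=v.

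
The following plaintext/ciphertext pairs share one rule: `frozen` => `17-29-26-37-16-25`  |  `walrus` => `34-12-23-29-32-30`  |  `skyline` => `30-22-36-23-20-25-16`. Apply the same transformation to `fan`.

17-12-25

The number is (letter's place in the alphabet, a=1) + 11.
On fan: f=6→17, a=1→12, n=14→25.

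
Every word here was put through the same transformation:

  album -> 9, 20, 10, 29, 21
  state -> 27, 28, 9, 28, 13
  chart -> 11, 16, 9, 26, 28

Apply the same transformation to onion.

23, 22, 17, 23, 22

a is letter #1 and maps to 9: an offset of 8. Each letter is replaced by its alphabet position (a=1..z=26) + 8.
Applying it to onion: o=15→23, n=14→22, i=9→17, o=15→23, n=14→22.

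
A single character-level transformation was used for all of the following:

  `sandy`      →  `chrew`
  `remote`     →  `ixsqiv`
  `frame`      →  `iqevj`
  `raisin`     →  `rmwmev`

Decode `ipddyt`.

The output letters match the input read backwards, each shifted +4: sandy reversed is ydnas. Read the word backwards and shift each letter +4.
Undoing it on ipddyt: shift back: i−4=e, p−4=l, d−4=z, d−4=z, y−4=u, t−4=p → elzzup; then reverse → puzzle.

puzzle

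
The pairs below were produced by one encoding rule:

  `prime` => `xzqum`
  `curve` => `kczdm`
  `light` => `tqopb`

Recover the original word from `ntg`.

Compare letters: p→x is +8, r→z is +8, i→q is +8 — a constant shift. Every letter moves 8 places later in the alphabet, wrapping around z→a.
Reversing it on ntg: n−8=f, t−8=l, g−8=y.

fly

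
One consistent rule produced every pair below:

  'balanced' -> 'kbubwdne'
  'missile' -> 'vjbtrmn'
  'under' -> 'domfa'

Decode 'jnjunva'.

Shifts by position in balanced: pos 0: b→k (+9), pos 1: a→b (+1), pos 2: l→u (+9), pos 3: a→b (+1) — repeating every 2. The shifts repeat in a cycle of length 2: positions 0,1,… shift by +9, +1, then the pattern repeats.
Undoing it on jnjunva: j−9=a, n−1=m, j−9=a, u−1=t, n−9=e, v−1=u, a−9=r.

amateur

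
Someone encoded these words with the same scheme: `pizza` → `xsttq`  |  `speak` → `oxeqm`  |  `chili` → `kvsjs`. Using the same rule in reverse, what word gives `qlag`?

p(15)→x(23) and i(8)→s(18) fit y≡23x+16 (mod 26); the inverse of 23 mod 26 is 17. This is an affine cipher: with a=0,…,z=25, each position x becomes (23x+16) mod 26.
Decoding qlag: q(16)→17·(16−16)≡0=a; l(11)→17·(11−16)≡19=t; a(0)→17·(0−16)≡14=o; g(6)→17·(6−16)≡12=m (all mod 26).

atom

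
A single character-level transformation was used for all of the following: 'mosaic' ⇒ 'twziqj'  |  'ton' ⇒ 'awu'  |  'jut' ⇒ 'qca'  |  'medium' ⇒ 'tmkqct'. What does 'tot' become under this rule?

awa

The shift depends on letter class: consonant m→t is +7, but vowel o→w is +8. Vowels shift forward by 8 and consonants shift forward by 7.
Applying it to tot: t(cons)+7=a, o(vowel)+8=w, t(cons)+7=a.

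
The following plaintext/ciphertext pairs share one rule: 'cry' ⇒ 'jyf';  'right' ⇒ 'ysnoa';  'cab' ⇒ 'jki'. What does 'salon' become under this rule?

zksyu

The shift depends on letter class: consonant c→j is +7, but vowel i→s is +10. Two shifts are in play — +10 for a/e/i/o/u, +7 for every other letter.
For salon: s(cons)+7=z, a(vowel)+10=k, l(cons)+7=s, o(vowel)+10=y, n(cons)+7=u.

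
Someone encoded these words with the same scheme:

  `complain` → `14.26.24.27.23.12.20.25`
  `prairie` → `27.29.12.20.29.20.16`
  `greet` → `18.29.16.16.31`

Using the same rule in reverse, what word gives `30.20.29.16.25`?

siren

c is letter #3 and maps to 14: an offset of 11. Each letter is replaced by its alphabet position (a=1..z=26) + 11.
Undoing it on 30.20.29.16.25: 30→(30−11)÷1=19=s, 20→(20−11)÷1=9=i, 29→(29−11)÷1=18=r, 16→(16−11)÷1=5=e, 25→(25−11)÷1=14=n.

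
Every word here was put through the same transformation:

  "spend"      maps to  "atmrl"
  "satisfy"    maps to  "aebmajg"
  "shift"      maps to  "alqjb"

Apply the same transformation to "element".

mpmqmrb

It's a Vigenère-style cipher with numeric key [8,4]: position i shifts by key[i mod 2].
For element: e+8=m, l+4=p, e+8=m, m+4=q, e+8=m, n+4=r, t+8=b.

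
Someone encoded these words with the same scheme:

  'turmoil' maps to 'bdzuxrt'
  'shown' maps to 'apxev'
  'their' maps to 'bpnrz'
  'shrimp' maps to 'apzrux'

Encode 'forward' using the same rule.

nxzejzl

The shift depends on letter class: consonant t→b is +8, but vowel u→d is +9. Vowels shift forward by 9 and consonants shift forward by 8.
For forward: f(cons)+8=n, o(vowel)+9=x, r(cons)+8=z, w(cons)+8=e, a(vowel)+9=j, r(cons)+8=z, d(cons)+8=l.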